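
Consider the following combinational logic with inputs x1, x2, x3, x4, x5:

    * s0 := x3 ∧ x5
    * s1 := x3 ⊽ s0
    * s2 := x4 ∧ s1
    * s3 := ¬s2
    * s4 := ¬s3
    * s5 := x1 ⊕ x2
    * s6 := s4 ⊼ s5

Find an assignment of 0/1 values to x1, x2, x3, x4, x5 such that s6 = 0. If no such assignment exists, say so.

x1=1, x2=0, x3=0, x4=1, x5=0

Check with x1=1, x2=0, x3=0, x4=1, x5=0:
s0 = x3 ∧ x5 = 0 ∧ 0 = 0
s1 = x3 ⊽ s0 = 0 ⊽ 0 = 1
s2 = x4 ∧ s1 = 1 ∧ 1 = 1
s3 = ¬s2 = ¬1 = 0
s4 = ¬s3 = ¬0 = 1
s5 = x1 ⊕ x2 = 1 ⊕ 0 = 1
s6 = s4 ⊼ s5 = 1 ⊼ 1 = 0
So s6 = 0 as required.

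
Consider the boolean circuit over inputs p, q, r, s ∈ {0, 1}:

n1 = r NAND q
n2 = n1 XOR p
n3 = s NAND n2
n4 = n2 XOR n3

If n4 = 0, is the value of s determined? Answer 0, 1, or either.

n4 = n2 XOR n3 must be 0, so n2 and n3 are equal.
Every assignment with n4 = 0 has s = 0; there are 4 such assignment(s).
  p=0, q=0, r=0, s=0
  p=0, q=0, r=1, s=0
  p=0, q=1, r=0, s=0
  p=1, q=1, r=1, s=0

0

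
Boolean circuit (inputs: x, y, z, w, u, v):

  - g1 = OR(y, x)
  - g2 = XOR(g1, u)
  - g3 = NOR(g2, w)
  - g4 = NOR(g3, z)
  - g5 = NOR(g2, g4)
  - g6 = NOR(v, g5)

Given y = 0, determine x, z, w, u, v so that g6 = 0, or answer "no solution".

x=1, z=1, w=1, u=0, v=1

g6 = NOR(v, g5) must be 0, so at least one of v, g5 is 1.
Check with y = 0 and x=1, z=1, w=1, u=0, v=1:
g1 = OR(y, x) = OR(0, 1) = 1
g2 = XOR(g1, u) = XOR(1, 0) = 1
g3 = NOR(g2, w) = NOR(1, 1) = 0
g4 = NOR(g3, z) = NOR(0, 1) = 0
g5 = NOR(g2, g4) = NOR(1, 0) = 0
g6 = NOR(v, g5) = NOR(1, 0) = 0
So g6 = 0.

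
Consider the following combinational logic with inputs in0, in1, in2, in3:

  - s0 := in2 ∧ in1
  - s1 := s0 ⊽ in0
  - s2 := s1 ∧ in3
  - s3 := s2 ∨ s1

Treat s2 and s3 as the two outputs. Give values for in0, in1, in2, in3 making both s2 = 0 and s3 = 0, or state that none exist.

in0=1, in1=1, in2=1, in3=0

Check with in0=1, in1=1, in2=1, in3=0:
s0 = in2 ∧ in1 = 1 ∧ 1 = 1
s1 = s0 ⊽ in0 = 1 ⊽ 1 = 0
s2 = s1 ∧ in3 = 0 ∧ 0 = 0
s3 = s2 ∨ s1 = 0 ∨ 0 = 0
So s2 = 0 and s3 = 0.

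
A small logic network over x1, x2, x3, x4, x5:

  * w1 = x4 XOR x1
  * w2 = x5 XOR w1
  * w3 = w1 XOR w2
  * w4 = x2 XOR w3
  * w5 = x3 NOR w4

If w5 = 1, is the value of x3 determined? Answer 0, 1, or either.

0

w5 = x3 NOR w4 must be 1, so both x3 = 0 and w4 = 0.
w4 = x2 XOR w3 must be 0, so x2 and w3 are equal.
Every assignment with w5 = 1 has x3 = 0; there are 8 such assignment(s).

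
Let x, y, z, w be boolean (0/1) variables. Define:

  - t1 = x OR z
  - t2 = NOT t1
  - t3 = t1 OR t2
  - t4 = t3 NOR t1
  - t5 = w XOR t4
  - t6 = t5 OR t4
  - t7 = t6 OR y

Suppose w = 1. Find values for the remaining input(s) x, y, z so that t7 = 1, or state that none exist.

Check with w = 1 and x=0, y=1, z=1:
t1 = x OR z = 0 OR 1 = 1
t2 = NOT t1 = NOT 1 = 0
t3 = t1 OR t2 = 1 OR 0 = 1
t4 = t3 NOR t1 = 1 NOR 1 = 0
t5 = w XOR t4 = 1 XOR 0 = 1
t6 = t5 OR t4 = 1 OR 0 = 1
t7 = t6 OR y = 1 OR 1 = 1
So t7 = 1.

x=0, y=1, z=1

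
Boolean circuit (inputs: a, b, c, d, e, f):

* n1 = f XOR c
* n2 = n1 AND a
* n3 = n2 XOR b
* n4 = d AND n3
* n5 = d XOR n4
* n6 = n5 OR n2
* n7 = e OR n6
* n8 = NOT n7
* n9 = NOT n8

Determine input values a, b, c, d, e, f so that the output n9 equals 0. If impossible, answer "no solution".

n9 = NOT n8 must be 0, so n8 = 1.
n8 = NOT n7 must be 1, so n7 = 0.
Check with a=0 b=1 c=1 d=1 e=0 f=1:
n1 = f XOR c = 1 XOR 1 = 0
n2 = n1 AND a = 0 AND 0 = 0
n3 = n2 XOR b = 0 XOR 1 = 1
n4 = d AND n3 = 1 AND 1 = 1
n5 = d XOR n4 = 1 XOR 1 = 0
n6 = n5 OR n2 = 0 OR 0 = 0
n7 = e OR n6 = 0 OR 0 = 0
n8 = NOT n7 = NOT 0 = 1
n9 = NOT n8 = NOT 1 = 0
So n9 = 0 as required.

a=0 b=1 c=1 d=1 e=0 f=1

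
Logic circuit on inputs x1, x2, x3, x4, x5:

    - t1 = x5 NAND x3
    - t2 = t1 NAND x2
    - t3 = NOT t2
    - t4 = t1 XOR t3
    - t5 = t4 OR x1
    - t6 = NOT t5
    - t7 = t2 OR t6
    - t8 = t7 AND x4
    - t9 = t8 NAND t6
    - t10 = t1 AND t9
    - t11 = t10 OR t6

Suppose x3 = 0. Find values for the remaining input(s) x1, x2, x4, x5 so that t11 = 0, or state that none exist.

no solution exists

With x3 = 0 fixed, none of the 16 settings of x1, x2, x4, x5 give t11 = 0.
For example, with x1=1, x2=1, x4=0, x5=1:
t1 = x5 NAND x3 = 1 NAND 0 = 1
t2 = t1 NAND x2 = 1 NAND 1 = 0
t3 = NOT t2 = NOT 0 = 1
t4 = t1 XOR t3 = 1 XOR 1 = 0
t5 = t4 OR x1 = 0 OR 1 = 1
t6 = NOT t5 = NOT 1 = 0
t7 = t2 OR t6 = 0 OR 0 = 0
t8 = t7 AND x4 = 0 AND 0 = 0
t9 = t8 NAND t6 = 0 NAND 0 = 1
t10 = t1 AND t9 = 1 AND 1 = 1
t11 = t10 OR t6 = 1 OR 0 = 1
giving t11 = 1 ≠ 0.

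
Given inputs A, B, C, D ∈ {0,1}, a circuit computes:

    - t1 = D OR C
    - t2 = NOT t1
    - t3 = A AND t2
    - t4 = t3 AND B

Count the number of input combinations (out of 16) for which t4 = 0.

15

t4 = t3 AND B must be 0, so at least one of t3, B is 0.
Enumerating the 16 input combinations, 15 give t4 = 0 and 1 give t4 = 1.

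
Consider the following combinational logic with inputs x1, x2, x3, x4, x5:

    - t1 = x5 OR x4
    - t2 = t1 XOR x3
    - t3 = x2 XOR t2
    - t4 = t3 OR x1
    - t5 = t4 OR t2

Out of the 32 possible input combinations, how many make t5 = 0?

t5 = t4 OR t2 must be 0, so both t4 = 0 and t2 = 0.
Satisfying assignments:
  x1=0, x2=0, x3=0, x4=0, x5=0
  x1=0, x2=0, x3=1, x4=0, x5=1
  x1=0, x2=0, x3=1, x4=1, x5=0
  x1=0, x2=0, x3=1, x4=1, x5=1

4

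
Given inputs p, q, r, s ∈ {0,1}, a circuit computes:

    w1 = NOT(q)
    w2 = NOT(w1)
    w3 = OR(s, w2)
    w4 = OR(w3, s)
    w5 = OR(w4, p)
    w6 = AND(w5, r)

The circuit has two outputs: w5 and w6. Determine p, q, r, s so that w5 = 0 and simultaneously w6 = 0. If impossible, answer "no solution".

p=0, q=0, r=0, s=0

Check with p=0, q=0, r=0, s=0:
w1 = NOT(q) = NOT 0 = 1
w2 = NOT(w1) = NOT 1 = 0
w3 = OR(s, w2) = OR(0, 0) = 0
w4 = OR(w3, s) = OR(0, 0) = 0
w5 = OR(w4, p) = OR(0, 0) = 0
w6 = AND(w5, r) = AND(0, 0) = 0
So w5 = 0 and w6 = 0.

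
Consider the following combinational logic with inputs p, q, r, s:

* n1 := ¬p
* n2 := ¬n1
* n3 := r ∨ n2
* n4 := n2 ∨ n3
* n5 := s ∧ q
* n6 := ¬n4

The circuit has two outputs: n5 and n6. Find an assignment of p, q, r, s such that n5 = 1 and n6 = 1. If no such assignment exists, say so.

Check with p=0, q=1, r=0, s=1:
n1 = ¬p = ¬0 = 1
n2 = ¬n1 = ¬1 = 0
n3 = r ∨ n2 = 0 ∨ 0 = 0
n4 = n2 ∨ n3 = 0 ∨ 0 = 0
n5 = s ∧ q = 1 ∧ 1 = 1
n6 = ¬n4 = ¬0 = 1
So n5 = 1 and n6 = 1.

p=0, q=1, r=0, s=1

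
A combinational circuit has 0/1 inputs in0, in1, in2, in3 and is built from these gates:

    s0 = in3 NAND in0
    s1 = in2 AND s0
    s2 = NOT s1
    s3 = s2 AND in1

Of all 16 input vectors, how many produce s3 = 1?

5

s3 = s2 AND in1 must be 1, so both s2 = 1 and in1 = 1.
s2 = NOT s1 must be 1, so s1 = 0.
Satisfying assignments:
  in0=0, in1=1, in2=0, in3=0
  in0=0, in1=1, in2=0, in3=1
  in0=1, in1=1, in2=0, in3=0
  in0=1, in1=1, in2=0, in3=1
  in0=1, in1=1, in2=1, in3=1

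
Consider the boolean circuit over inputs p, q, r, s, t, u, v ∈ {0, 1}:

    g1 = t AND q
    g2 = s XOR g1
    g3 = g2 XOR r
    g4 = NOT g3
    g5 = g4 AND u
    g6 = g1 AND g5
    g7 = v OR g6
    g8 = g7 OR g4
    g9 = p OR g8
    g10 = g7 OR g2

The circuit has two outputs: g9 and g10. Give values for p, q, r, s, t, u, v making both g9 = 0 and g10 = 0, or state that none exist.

p=0, q=0, r=1, s=0, t=0, u=0, v=0

Check with p=0, q=0, r=1, s=0, t=0, u=0, v=0:
g1 = t AND q = 0 AND 0 = 0
g2 = s XOR g1 = 0 XOR 0 = 0
g3 = g2 XOR r = 0 XOR 1 = 1
g4 = NOT g3 = NOT 1 = 0
g5 = g4 AND u = 0 AND 0 = 0
g6 = g1 AND g5 = 0 AND 0 = 0
g7 = v OR g6 = 0 OR 0 = 0
g8 = g7 OR g4 = 0 OR 0 = 0
g9 = p OR g8 = 0 OR 0 = 0
g10 = g7 OR g2 = 0 OR 0 = 0
So g9 = 0 and g10 = 0.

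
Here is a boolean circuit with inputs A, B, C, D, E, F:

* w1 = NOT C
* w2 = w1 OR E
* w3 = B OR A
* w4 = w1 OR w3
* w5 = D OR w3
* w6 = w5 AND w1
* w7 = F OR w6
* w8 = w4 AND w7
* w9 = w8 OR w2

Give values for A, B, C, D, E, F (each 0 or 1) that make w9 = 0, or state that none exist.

A=1, B=1, C=1, D=1, E=0, F=0

Check with A=1, B=1, C=1, D=1, E=0, F=0:
w1 = NOT C = NOT 1 = 0
w2 = w1 OR E = 0 OR 0 = 0
w3 = B OR A = 1 OR 1 = 1
w4 = w1 OR w3 = 0 OR 1 = 1
w5 = D OR w3 = 1 OR 1 = 1
w6 = w5 AND w1 = 1 AND 0 = 0
w7 = F OR w6 = 0 OR 0 = 0
w8 = w4 AND w7 = 1 AND 0 = 0
w9 = w8 OR w2 = 0 OR 0 = 0
So w9 = 0 as required.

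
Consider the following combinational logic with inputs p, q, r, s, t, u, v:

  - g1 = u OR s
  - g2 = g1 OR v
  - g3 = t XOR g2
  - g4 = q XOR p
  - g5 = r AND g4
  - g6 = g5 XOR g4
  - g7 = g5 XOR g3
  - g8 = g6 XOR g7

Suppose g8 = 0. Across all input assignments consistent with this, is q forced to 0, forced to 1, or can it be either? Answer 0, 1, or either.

Both values of q occur among assignments with g8 = 0:
  q=0: p=0, q=0, r=0, s=0, t=0, u=0, v=0
  q=1: p=0, q=1, r=0, s=0, t=0, u=0, v=1

either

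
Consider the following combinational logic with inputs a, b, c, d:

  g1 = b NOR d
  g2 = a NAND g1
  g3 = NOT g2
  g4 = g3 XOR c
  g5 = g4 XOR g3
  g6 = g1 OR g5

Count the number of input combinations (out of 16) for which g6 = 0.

g6 = g1 OR g5 must be 0, so both g1 = 0 and g5 = 0.
g1 = b NOR d must be 0, so at least one of b, d is 1.
Satisfying assignments:
  a=0, b=0, c=0, d=1
  a=0, b=1, c=0, d=0
  a=0, b=1, c=0, d=1
  a=1, b=0, c=0, d=1
  a=1, b=1, c=0, d=0
  a=1, b=1, c=0, d=1

6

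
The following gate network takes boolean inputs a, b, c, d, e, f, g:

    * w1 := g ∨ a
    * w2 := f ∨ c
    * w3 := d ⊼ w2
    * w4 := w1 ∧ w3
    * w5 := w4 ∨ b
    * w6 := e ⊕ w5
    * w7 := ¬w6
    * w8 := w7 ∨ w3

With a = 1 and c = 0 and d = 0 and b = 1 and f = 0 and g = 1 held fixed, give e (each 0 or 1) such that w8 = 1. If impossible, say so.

e=1

Check with a = 1 and c = 0 and d = 0 and b = 1 and f = 0 and g = 1 and e=1:
w1 = g ∨ a = 1 ∨ 1 = 1
w2 = f ∨ c = 0 ∨ 0 = 0
w3 = d ⊼ w2 = 0 ⊼ 0 = 1
w4 = w1 ∧ w3 = 1 ∧ 1 = 1
w5 = w4 ∨ b = 1 ∨ 1 = 1
w6 = e ⊕ w5 = 1 ⊕ 1 = 0
w7 = ¬w6 = ¬0 = 1
w8 = w7 ∨ w3 = 1 ∨ 1 = 1
So w8 = 1.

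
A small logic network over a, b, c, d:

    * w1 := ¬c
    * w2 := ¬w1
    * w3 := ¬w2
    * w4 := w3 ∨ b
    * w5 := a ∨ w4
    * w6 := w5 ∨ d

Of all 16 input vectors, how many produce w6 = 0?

1

w6 = w5 ∨ d must be 0, so both w5 = 0 and d = 0.
w5 = a ∨ w4 must be 0, so both a = 0 and w4 = 0.
w4 = w3 ∨ b must be 0, so both w3 = 0 and b = 0.
Satisfying assignments:
  a=0, b=0, c=1, d=0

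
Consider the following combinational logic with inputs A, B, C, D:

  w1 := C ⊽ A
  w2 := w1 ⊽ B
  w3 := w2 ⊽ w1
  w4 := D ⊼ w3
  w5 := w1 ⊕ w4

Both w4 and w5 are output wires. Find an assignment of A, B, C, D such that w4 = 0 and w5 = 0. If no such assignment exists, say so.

A=1, B=1, C=0, D=1

Check with A=1, B=1, C=0, D=1:
w1 = C ⊽ A = 0 ⊽ 1 = 0
w2 = w1 ⊽ B = 0 ⊽ 1 = 0
w3 = w2 ⊽ w1 = 0 ⊽ 0 = 1
w4 = D ⊼ w3 = 1 ⊼ 1 = 0
w5 = w1 ⊕ w4 = 0 ⊕ 0 = 0
So w4 = 0 and w5 = 0.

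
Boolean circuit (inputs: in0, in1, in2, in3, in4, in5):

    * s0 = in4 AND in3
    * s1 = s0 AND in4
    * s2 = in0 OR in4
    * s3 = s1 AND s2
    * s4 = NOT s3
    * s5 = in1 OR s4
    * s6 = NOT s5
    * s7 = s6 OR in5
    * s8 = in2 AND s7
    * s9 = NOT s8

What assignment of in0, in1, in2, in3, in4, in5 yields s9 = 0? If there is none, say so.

s9 = NOT s8 must be 0, so s8 = 1.
Check with in0=0, in1=0, in2=1, in3=0, in4=1, in5=1:
s0 = in4 AND in3 = 1 AND 0 = 0
s1 = s0 AND in4 = 0 AND 1 = 0
s2 = in0 OR in4 = 0 OR 1 = 1
s3 = s1 AND s2 = 0 AND 1 = 0
s4 = NOT s3 = NOT 0 = 1
s5 = in1 OR s4 = 0 OR 1 = 1
s6 = NOT s5 = NOT 1 = 0
s7 = s6 OR in5 = 0 OR 1 = 1
s8 = in2 AND s7 = 1 AND 1 = 1
s9 = NOT s8 = NOT 1 = 0
So s9 = 0 as required.

in0=0, in1=0, in2=1, in3=0, in4=1, in5=1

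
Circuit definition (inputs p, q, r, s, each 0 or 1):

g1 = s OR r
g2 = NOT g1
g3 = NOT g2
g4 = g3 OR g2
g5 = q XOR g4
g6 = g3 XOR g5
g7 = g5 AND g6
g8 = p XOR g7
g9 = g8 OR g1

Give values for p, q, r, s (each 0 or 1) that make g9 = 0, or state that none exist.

p=0 q=1 r=0 s=0

Check with p=0 q=1 r=0 s=0:
g1 = s OR r = 0 OR 0 = 0
g2 = NOT g1 = NOT 0 = 1
g3 = NOT g2 = NOT 1 = 0
g4 = g3 OR g2 = 0 OR 1 = 1
g5 = q XOR g4 = 1 XOR 1 = 0
g6 = g3 XOR g5 = 0 XOR 0 = 0
g7 = g5 AND g6 = 0 AND 0 = 0
g8 = p XOR g7 = 0 XOR 0 = 0
g9 = g8 OR g1 = 0 OR 0 = 0
So g9 = 0 as required.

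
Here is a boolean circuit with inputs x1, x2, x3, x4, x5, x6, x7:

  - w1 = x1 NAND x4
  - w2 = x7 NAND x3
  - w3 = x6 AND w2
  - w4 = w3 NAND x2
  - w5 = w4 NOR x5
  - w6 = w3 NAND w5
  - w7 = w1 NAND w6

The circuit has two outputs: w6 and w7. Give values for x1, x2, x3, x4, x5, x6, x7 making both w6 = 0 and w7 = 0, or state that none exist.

no solution exists

Across all 128 input combinations, none give both w6 = 0 and w7 = 0.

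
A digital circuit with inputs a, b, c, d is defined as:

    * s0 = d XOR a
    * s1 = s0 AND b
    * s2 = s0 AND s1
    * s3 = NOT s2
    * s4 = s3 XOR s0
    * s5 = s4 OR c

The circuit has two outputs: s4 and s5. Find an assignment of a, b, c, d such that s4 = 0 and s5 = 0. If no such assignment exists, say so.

Check with a=0, b=0, c=0, d=1:
s0 = d XOR a = 1 XOR 0 = 1
s1 = s0 AND b = 1 AND 0 = 0
s2 = s0 AND s1 = 1 AND 0 = 0
s3 = NOT s2 = NOT 0 = 1
s4 = s3 XOR s0 = 1 XOR 1 = 0
s5 = s4 OR c = 0 OR 0 = 0
So s4 = 0 and s5 = 0.

a=0, b=0, c=0, d=1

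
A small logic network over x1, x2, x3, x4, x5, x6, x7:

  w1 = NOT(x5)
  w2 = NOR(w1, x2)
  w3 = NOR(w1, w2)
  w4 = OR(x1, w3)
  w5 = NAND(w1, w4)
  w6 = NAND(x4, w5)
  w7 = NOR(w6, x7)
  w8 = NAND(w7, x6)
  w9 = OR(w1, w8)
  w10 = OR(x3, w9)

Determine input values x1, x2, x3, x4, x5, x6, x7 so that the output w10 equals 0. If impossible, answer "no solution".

x1=0 x2=1 x3=0 x4=1 x5=1 x6=1 x7=0

w10 = OR(x3, w9) must be 0, so both x3 = 0 and w9 = 0.
w9 = OR(w1, w8) must be 0, so both w1 = 0 and w8 = 0.
w1 = NOT(x5) must be 0, so x5 = 1.
Check with x1=0 x2=1 x3=0 x4=1 x5=1 x6=1 x7=0:
w1 = NOT(x5) = NOT 1 = 0
w2 = NOR(w1, x2) = NOR(0, 1) = 0
w3 = NOR(w1, w2) = NOR(0, 0) = 1
w4 = OR(x1, w3) = OR(0, 1) = 1
w5 = NAND(w1, w4) = NAND(0, 1) = 1
w6 = NAND(x4, w5) = NAND(1, 1) = 0
w7 = NOR(w6, x7) = NOR(0, 0) = 1
w8 = NAND(w7, x6) = NAND(1, 1) = 0
w9 = OR(w1, w8) = OR(0, 0) = 0
w10 = OR(x3, w9) = OR(0, 0) = 0
So w10 = 0 as required.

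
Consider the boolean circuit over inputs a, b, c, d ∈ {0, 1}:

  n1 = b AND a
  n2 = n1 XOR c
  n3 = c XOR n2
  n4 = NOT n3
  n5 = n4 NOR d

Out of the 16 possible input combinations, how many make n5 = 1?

2

n5 = n4 NOR d must be 1, so both n4 = 0 and d = 0.
n4 = NOT n3 must be 0, so n3 = 1.
Satisfying assignments:
  a=1, b=1, c=0, d=0
  a=1, b=1, c=1, d=0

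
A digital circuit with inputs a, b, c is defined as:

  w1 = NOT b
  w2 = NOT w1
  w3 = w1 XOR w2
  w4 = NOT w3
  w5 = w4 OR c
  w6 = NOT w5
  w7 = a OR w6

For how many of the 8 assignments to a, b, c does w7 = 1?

w7 = a OR w6 must be 1, so at least one of a, w6 is 1.
Enumerating the 8 input combinations, 6 give w7 = 1 and 2 give w7 = 0.

6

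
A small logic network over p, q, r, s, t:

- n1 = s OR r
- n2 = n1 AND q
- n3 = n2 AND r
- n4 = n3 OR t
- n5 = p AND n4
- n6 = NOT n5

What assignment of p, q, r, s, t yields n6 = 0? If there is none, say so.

n6 = NOT n5 must be 0, so n5 = 1.
n5 = p AND n4 must be 1, so both p = 1 and n4 = 1.
Check with p=1 q=1 r=1 s=1 t=0:
n1 = s OR r = 1 OR 1 = 1
n2 = n1 AND q = 1 AND 1 = 1
n3 = n2 AND r = 1 AND 1 = 1
n4 = n3 OR t = 1 OR 0 = 1
n5 = p AND n4 = 1 AND 1 = 1
n6 = NOT n5 = NOT 1 = 0
So n6 = 0 as required.

p=1 q=1 r=1 s=1 t=0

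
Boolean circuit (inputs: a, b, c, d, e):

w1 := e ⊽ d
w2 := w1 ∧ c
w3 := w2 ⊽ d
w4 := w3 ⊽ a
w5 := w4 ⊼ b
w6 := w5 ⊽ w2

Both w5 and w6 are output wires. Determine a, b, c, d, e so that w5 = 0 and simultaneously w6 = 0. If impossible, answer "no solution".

Check with a=0 b=1 c=1 d=0 e=0:
w1 = e ⊽ d = 0 ⊽ 0 = 1
w2 = w1 ∧ c = 1 ∧ 1 = 1
w3 = w2 ⊽ d = 1 ⊽ 0 = 0
w4 = w3 ⊽ a = 0 ⊽ 0 = 1
w5 = w4 ⊼ b = 1 ⊼ 1 = 0
w6 = w5 ⊽ w2 = 0 ⊽ 1 = 0
So w5 = 0 and w6 = 0.

a=0 b=1 c=1 d=0 e=0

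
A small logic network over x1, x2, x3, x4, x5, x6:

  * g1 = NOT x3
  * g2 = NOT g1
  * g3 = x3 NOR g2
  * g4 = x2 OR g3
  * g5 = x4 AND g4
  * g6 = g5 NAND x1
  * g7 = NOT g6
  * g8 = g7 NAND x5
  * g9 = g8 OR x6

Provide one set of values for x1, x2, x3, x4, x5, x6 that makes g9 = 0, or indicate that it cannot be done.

x1=1 x2=1 x3=1 x4=1 x5=1 x6=0

g9 = g8 OR x6 must be 0, so both g8 = 0 and x6 = 0.
Check with x1=1 x2=1 x3=1 x4=1 x5=1 x6=0:
g1 = NOT x3 = NOT 1 = 0
g2 = NOT g1 = NOT 0 = 1
g3 = x3 NOR g2 = 1 NOR 1 = 0
g4 = x2 OR g3 = 1 OR 0 = 1
g5 = x4 AND g4 = 1 AND 1 = 1
g6 = g5 NAND x1 = 1 NAND 1 = 0
g7 = NOT g6 = NOT 0 = 1
g8 = g7 NAND x5 = 1 NAND 1 = 0
g9 = g8 OR x6 = 0 OR 0 = 0
So g9 = 0 as required.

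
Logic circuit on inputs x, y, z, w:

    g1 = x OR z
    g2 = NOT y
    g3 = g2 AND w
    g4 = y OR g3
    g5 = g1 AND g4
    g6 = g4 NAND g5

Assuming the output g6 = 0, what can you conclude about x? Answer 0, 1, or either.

Both values of x occur among assignments with g6 = 0:
  x=0: x=0, y=0, z=1, w=1
  x=1: x=1, y=0, z=0, w=1

either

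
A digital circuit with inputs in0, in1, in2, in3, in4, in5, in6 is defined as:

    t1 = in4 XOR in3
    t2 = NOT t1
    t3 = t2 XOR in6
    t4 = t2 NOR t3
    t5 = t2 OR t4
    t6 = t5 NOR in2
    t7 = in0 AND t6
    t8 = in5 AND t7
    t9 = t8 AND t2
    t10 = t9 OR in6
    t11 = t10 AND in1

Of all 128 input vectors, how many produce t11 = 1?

32

t11 = t10 AND in1 must be 1, so both t10 = 1 and in1 = 1.
t10 = t9 OR in6 must be 1, so at least one of t9, in6 is 1.
Enumerating the 128 input combinations, 32 give t11 = 1 and 96 give t11 = 0.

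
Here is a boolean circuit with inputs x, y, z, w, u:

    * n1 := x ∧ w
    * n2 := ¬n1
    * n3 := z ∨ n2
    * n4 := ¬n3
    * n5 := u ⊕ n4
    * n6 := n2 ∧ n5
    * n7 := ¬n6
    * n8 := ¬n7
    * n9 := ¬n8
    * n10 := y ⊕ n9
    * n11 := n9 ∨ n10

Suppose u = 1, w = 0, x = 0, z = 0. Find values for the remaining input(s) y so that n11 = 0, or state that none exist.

n11 = n9 ∨ n10 must be 0, so both n9 = 0 and n10 = 0.
Check with u = 1, w = 0, x = 0, z = 0 and y=0:
n1 = x ∧ w = 0 ∧ 0 = 0
n2 = ¬n1 = ¬0 = 1
n3 = z ∨ n2 = 0 ∨ 1 = 1
n4 = ¬n3 = ¬1 = 0
n5 = u ⊕ n4 = 1 ⊕ 0 = 1
n6 = n2 ∧ n5 = 1 ∧ 1 = 1
n7 = ¬n6 = ¬1 = 0
n8 = ¬n7 = ¬0 = 1
n9 = ¬n8 = ¬1 = 0
n10 = y ⊕ n9 = 0 ⊕ 0 = 0
n11 = n9 ∨ n10 = 0 ∨ 0 = 0
So n11 = 0.

y=0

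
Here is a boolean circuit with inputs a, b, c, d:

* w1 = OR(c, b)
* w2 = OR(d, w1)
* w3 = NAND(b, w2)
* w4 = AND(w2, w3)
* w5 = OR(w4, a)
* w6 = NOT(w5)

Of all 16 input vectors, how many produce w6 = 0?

11

w6 = NOT(w5) must be 0, so w5 = 1.
Enumerating the 16 input combinations, 11 give w6 = 0 and 5 give w6 = 1.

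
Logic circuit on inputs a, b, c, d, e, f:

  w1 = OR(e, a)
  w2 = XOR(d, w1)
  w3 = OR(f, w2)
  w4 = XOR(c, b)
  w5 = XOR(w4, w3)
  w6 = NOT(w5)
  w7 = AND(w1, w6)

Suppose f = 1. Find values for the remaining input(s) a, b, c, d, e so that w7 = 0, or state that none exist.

a=0 b=0 c=0 d=0 e=1

w7 = AND(w1, w6) must be 0, so at least one of w1, w6 is 0.
Check with f = 1 and a=0, b=0, c=0, d=0, e=1:
w1 = OR(e, a) = OR(1, 0) = 1
w2 = XOR(d, w1) = XOR(0, 1) = 1
w3 = OR(f, w2) = OR(1, 1) = 1
w4 = XOR(c, b) = XOR(0, 0) = 0
w5 = XOR(w4, w3) = XOR(0, 1) = 1
w6 = NOT(w5) = NOT 1 = 0
w7 = AND(w1, w6) = AND(1, 0) = 0
So w7 = 0.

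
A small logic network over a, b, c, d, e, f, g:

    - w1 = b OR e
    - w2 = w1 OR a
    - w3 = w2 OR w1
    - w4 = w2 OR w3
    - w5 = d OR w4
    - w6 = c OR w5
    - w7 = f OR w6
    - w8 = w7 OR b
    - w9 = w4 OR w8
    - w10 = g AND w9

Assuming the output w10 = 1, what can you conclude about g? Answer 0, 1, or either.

1

w10 = g AND w9 must be 1, so both g = 1 and w9 = 1.
w9 = w4 OR w8 must be 1, so at least one of w4, w8 is 1.
Every assignment with w10 = 1 has g = 1; there are 63 such assignment(s).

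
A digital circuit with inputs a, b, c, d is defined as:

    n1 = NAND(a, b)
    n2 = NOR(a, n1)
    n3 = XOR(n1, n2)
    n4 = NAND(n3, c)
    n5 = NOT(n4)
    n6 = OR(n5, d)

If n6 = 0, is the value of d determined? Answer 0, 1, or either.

n6 = OR(n5, d) must be 0, so both n5 = 0 and d = 0.
n5 = NOT(n4) must be 0, so n4 = 1.
n4 = NAND(n3, c) must be 1, so at least one of n3, c is 0.
Every assignment with n6 = 0 has d = 0; there are 5 such assignment(s).

0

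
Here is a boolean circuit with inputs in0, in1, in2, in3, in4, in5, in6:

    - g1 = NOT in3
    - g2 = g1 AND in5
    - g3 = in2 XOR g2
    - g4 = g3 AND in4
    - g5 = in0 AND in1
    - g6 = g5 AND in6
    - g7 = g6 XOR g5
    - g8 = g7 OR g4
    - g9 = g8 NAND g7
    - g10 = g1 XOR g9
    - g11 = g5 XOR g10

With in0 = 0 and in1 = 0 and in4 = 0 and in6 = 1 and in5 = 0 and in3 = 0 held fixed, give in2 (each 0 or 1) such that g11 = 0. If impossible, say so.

in2=0

Check with in0 = 0 and in1 = 0 and in4 = 0 and in6 = 1 and in5 = 0 and in3 = 0 and in2=0:
g1 = NOT in3 = NOT 0 = 1
g2 = g1 AND in5 = 1 AND 0 = 0
g3 = in2 XOR g2 = 0 XOR 0 = 0
g4 = g3 AND in4 = 0 AND 0 = 0
g5 = in0 AND in1 = 0 AND 0 = 0
g6 = g5 AND in6 = 0 AND 1 = 0
g7 = g6 XOR g5 = 0 XOR 0 = 0
g8 = g7 OR g4 = 0 OR 0 = 0
g9 = g8 NAND g7 = 0 NAND 0 = 1
g10 = g1 XOR g9 = 1 XOR 1 = 0
g11 = g5 XOR g10 = 0 XOR 0 = 0
So g11 = 0.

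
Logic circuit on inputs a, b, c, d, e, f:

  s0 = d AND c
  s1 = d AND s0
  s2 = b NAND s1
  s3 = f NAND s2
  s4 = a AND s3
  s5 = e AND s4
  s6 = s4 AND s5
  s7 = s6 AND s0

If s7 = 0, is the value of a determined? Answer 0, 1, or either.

Both values of a occur among assignments with s7 = 0:
  a=0: a=0, b=0, c=0, d=0, e=0, f=0
  a=1: a=1, b=0, c=0, d=0, e=0, f=0

either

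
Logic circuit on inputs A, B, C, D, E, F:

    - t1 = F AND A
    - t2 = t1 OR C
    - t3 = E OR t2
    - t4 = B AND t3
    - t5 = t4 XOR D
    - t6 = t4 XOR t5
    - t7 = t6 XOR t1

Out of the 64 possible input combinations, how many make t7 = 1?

32

t7 = t6 XOR t1 must be 1, so t6 and t1 differ.
Enumerating the 64 input combinations, 32 give t7 = 1 and 32 give t7 = 0.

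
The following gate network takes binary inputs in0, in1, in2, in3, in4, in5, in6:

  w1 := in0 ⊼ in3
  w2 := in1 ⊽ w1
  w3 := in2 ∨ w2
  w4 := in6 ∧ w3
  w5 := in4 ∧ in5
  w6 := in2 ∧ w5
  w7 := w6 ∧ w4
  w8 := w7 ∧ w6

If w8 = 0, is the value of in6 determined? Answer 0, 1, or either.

either

Both values of in6 occur among assignments with w8 = 0:
  in6=0: in0=0, in1=0, in2=0, in3=0, in4=0, in5=0, in6=0
  in6=1: in0=0, in1=0, in2=0, in3=0, in4=0, in5=0, in6=1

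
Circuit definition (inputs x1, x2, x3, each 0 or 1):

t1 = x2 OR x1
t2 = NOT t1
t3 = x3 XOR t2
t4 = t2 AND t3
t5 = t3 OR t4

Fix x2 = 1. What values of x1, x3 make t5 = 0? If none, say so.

t5 = t3 OR t4 must be 0, so both t3 = 0 and t4 = 0.
t3 = x3 XOR t2 must be 0, so x3 and t2 are equal.
Check with x2 = 1 and x1=0, x3=0:
t1 = x2 OR x1 = 1 OR 0 = 1
t2 = NOT t1 = NOT 1 = 0
t3 = x3 XOR t2 = 0 XOR 0 = 0
t4 = t2 AND t3 = 0 AND 0 = 0
t5 = t3 OR t4 = 0 OR 0 = 0
So t5 = 0.

x1=0 x3=0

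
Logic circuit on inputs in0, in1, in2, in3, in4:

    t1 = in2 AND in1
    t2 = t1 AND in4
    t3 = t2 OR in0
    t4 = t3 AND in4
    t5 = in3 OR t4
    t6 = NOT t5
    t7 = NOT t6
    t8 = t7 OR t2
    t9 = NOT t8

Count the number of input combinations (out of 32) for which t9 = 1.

t9 = NOT t8 must be 1, so t8 = 0.
t8 = t7 OR t2 must be 0, so both t7 = 0 and t2 = 0.
t7 = NOT t6 must be 0, so t6 = 1.
Enumerating the 32 input combinations, 11 give t9 = 1 and 21 give t9 = 0.

11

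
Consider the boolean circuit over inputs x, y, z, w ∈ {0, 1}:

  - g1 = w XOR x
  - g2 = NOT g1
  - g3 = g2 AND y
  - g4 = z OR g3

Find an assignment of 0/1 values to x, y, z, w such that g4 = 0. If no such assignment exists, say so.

Check with x=0, y=1, z=0, w=1:
g1 = w XOR x = 1 XOR 0 = 1
g2 = NOT g1 = NOT 1 = 0
g3 = g2 AND y = 0 AND 1 = 0
g4 = z OR g3 = 0 OR 0 = 0
So g4 = 0 as required.

x=0, y=1, z=0, w=1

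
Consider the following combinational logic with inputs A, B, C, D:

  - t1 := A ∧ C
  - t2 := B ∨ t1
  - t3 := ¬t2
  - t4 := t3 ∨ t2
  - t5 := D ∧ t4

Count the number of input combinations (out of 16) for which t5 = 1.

t5 = D ∧ t4 must be 1, so both D = 1 and t4 = 1.
Enumerating the 16 input combinations, 8 give t5 = 1 and 8 give t5 = 0.

8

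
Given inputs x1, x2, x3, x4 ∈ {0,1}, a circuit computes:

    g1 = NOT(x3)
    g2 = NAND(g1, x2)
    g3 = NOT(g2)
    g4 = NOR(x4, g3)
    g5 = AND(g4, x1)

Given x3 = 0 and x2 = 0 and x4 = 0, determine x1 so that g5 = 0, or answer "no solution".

g5 = AND(g4, x1) must be 0, so at least one of g4, x1 is 0.
Check with x3 = 0 and x2 = 0 and x4 = 0 and x1=0:
g1 = NOT(x3) = NOT 0 = 1
g2 = NAND(g1, x2) = NAND(1, 0) = 1
g3 = NOT(g2) = NOT 1 = 0
g4 = NOR(x4, g3) = NOR(0, 0) = 1
g5 = AND(g4, x1) = AND(1, 0) = 0
So g5 = 0.

x1=0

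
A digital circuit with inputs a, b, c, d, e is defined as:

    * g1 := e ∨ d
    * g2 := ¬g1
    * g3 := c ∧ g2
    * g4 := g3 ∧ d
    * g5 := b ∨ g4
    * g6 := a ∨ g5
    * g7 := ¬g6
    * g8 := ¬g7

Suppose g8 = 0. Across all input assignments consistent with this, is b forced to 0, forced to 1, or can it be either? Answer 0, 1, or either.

g8 = ¬g7 must be 0, so g7 = 1.
Every assignment with g8 = 0 has b = 0; there are 8 such assignment(s).

0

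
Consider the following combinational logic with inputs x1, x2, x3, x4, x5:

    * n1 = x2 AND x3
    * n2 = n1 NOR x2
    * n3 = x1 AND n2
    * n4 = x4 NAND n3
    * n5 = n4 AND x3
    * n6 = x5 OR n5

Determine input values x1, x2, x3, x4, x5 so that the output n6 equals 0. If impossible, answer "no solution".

x1=1, x2=0, x3=0, x4=1, x5=0

Check with x1=1, x2=0, x3=0, x4=1, x5=0:
n1 = x2 AND x3 = 0 AND 0 = 0
n2 = n1 NOR x2 = 0 NOR 0 = 1
n3 = x1 AND n2 = 1 AND 1 = 1
n4 = x4 NAND n3 = 1 NAND 1 = 0
n5 = n4 AND x3 = 0 AND 0 = 0
n6 = x5 OR n5 = 0 OR 0 = 0
So n6 = 0 as required.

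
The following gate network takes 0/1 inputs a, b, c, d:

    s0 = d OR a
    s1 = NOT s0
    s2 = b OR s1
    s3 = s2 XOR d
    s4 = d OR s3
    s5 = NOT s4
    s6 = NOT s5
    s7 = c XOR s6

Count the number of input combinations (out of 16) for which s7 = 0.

8

s7 = c XOR s6 must be 0, so c and s6 are equal.
Enumerating the 16 input combinations, 8 give s7 = 0 and 8 give s7 = 1.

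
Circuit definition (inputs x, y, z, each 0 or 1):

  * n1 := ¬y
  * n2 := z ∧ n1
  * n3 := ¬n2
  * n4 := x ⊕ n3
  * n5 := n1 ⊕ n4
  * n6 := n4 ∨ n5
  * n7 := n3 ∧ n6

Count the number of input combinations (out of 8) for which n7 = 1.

n7 = n3 ∧ n6 must be 1, so both n3 = 1 and n6 = 1.
n3 = ¬n2 must be 1, so n2 = 0.
Satisfying assignments:
  x=0, y=0, z=0
  x=0, y=1, z=0
  x=0, y=1, z=1
  x=1, y=0, z=0

4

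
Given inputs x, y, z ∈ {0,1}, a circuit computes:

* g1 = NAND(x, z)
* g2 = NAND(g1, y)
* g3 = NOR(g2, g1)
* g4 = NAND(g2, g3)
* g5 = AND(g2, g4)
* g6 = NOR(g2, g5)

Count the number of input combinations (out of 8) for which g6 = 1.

g6 = NOR(g2, g5) must be 1, so both g2 = 0 and g5 = 0.
Enumerating the 8 input combinations, 3 give g6 = 1 and 5 give g6 = 0.

3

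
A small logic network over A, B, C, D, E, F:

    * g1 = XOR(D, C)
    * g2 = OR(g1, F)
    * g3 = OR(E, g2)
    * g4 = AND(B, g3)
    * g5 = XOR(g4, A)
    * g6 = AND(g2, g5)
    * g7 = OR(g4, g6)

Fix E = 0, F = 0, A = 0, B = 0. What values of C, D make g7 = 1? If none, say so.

With E = 0, F = 0, A = 0, B = 0 fixed, none of the 4 settings of C, D give g7 = 1.
For example, with C=0, D=0:
g1 = XOR(D, C) = XOR(0, 0) = 0
g2 = OR(g1, F) = OR(0, 0) = 0
g3 = OR(E, g2) = OR(0, 0) = 0
g4 = AND(B, g3) = AND(0, 0) = 0
g5 = XOR(g4, A) = XOR(0, 0) = 0
g6 = AND(g2, g5) = AND(0, 0) = 0
g7 = OR(g4, g6) = OR(0, 0) = 0
giving g7 = 0 ≠ 1.

no solution exists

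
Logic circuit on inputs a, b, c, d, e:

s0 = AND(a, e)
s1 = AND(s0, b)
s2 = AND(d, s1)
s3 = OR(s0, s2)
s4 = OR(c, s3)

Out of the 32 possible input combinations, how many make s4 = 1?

s4 = OR(c, s3) must be 1, so at least one of c, s3 is 1.
Enumerating the 32 input combinations, 20 give s4 = 1 and 12 give s4 = 0.

20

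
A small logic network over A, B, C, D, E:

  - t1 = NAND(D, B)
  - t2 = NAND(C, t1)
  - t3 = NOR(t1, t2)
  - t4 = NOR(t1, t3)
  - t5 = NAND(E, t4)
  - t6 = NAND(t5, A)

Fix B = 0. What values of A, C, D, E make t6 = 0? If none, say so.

t6 = NAND(t5, A) must be 0, so both t5 = 1 and A = 1.
Check with B = 0 and A=1, C=0, D=1, E=1:
t1 = NAND(D, B) = NAND(1, 0) = 1
t2 = NAND(C, t1) = NAND(0, 1) = 1
t3 = NOR(t1, t2) = NOR(1, 1) = 0
t4 = NOR(t1, t3) = NOR(1, 0) = 0
t5 = NAND(E, t4) = NAND(1, 0) = 1
t6 = NAND(t5, A) = NAND(1, 1) = 0
So t6 = 0.

A=1, C=0, D=1, E=1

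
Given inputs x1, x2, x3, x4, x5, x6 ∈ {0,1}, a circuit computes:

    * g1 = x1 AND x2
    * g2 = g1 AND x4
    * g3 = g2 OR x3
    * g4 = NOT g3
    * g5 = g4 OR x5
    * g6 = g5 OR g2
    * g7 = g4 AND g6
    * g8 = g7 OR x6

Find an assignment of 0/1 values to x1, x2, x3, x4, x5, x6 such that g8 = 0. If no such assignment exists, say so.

g8 = g7 OR x6 must be 0, so both g7 = 0 and x6 = 0.
g7 = g4 AND g6 must be 0, so at least one of g4, g6 is 0.
Check with x1=1, x2=1, x3=0, x4=1, x5=0, x6=0:
g1 = x1 AND x2 = 1 AND 1 = 1
g2 = g1 AND x4 = 1 AND 1 = 1
g3 = g2 OR x3 = 1 OR 0 = 1
g4 = NOT g3 = NOT 1 = 0
g5 = g4 OR x5 = 0 OR 0 = 0
g6 = g5 OR g2 = 0 OR 1 = 1
g7 = g4 AND g6 = 0 AND 1 = 0
g8 = g7 OR x6 = 0 OR 0 = 0
So g8 = 0 as required.

x1=1, x2=1, x3=0, x4=1, x5=0, x6=0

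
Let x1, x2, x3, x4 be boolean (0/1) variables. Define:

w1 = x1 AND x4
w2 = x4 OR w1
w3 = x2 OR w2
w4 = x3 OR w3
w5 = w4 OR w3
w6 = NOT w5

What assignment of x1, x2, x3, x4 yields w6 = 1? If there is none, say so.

w6 = NOT w5 must be 1, so w5 = 0.
Check with x1=1 x2=0 x3=0 x4=0:
w1 = x1 AND x4 = 1 AND 0 = 0
w2 = x4 OR w1 = 0 OR 0 = 0
w3 = x2 OR w2 = 0 OR 0 = 0
w4 = x3 OR w3 = 0 OR 0 = 0
w5 = w4 OR w3 = 0 OR 0 = 0
w6 = NOT w5 = NOT 0 = 1
So w6 = 1 as required.

x1=1 x2=0 x3=0 x4=0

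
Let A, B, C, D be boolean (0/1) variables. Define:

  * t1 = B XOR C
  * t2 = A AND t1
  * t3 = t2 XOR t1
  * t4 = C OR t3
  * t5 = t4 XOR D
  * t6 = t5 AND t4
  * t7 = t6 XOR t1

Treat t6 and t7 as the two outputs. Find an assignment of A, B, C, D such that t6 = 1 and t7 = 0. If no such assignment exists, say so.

Check with A=0 B=1 C=0 D=0:
t1 = B XOR C = 1 XOR 0 = 1
t2 = A AND t1 = 0 AND 1 = 0
t3 = t2 XOR t1 = 0 XOR 1 = 1
t4 = C OR t3 = 0 OR 1 = 1
t5 = t4 XOR D = 1 XOR 0 = 1
t6 = t5 AND t4 = 1 AND 1 = 1
t7 = t6 XOR t1 = 1 XOR 1 = 0
So t6 = 1 and t7 = 0.

A=0 B=1 C=0 D=0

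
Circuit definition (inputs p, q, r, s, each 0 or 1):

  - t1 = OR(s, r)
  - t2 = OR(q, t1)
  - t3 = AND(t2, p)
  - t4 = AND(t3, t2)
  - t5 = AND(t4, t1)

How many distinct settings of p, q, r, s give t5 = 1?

t5 = AND(t4, t1) must be 1, so both t4 = 1 and t1 = 1.
Satisfying assignments:
  p=1, q=0, r=0, s=1
  p=1, q=0, r=1, s=0
  p=1, q=0, r=1, s=1
  p=1, q=1, r=0, s=1
  p=1, q=1, r=1, s=0
  p=1, q=1, r=1, s=1

6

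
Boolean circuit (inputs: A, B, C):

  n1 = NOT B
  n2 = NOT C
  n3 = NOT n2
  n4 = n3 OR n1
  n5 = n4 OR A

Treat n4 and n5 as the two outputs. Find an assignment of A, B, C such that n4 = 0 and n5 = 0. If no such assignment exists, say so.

Check with A=0, B=1, C=0:
n1 = NOT B = NOT 1 = 0
n2 = NOT C = NOT 0 = 1
n3 = NOT n2 = NOT 1 = 0
n4 = n3 OR n1 = 0 OR 0 = 0
n5 = n4 OR A = 0 OR 0 = 0
So n4 = 0 and n5 = 0.

A=0, B=1, C=0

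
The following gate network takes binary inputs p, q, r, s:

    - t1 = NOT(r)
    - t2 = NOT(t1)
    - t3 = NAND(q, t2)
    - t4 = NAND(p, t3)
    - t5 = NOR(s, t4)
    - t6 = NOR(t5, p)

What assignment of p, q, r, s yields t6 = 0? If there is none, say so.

p=1, q=0, r=1, s=1

Check with p=1, q=0, r=1, s=1:
t1 = NOT(r) = NOT 1 = 0
t2 = NOT(t1) = NOT 0 = 1
t3 = NAND(q, t2) = NAND(0, 1) = 1
t4 = NAND(p, t3) = NAND(1, 1) = 0
t5 = NOR(s, t4) = NOR(1, 0) = 0
t6 = NOR(t5, p) = NOR(0, 1) = 0
So t6 = 0 as required.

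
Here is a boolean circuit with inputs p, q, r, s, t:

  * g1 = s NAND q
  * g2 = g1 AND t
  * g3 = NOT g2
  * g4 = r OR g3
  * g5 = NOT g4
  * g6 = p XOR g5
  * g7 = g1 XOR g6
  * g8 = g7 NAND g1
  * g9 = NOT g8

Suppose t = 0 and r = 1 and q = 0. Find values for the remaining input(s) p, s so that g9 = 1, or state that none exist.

g9 = NOT g8 must be 1, so g8 = 0.
g8 = g7 NAND g1 must be 0, so both g7 = 1 and g1 = 1.
Check with t = 0 and r = 1 and q = 0 and p=0, s=1:
g1 = s NAND q = 1 NAND 0 = 1
g2 = g1 AND t = 1 AND 0 = 0
g3 = NOT g2 = NOT 0 = 1
g4 = r OR g3 = 1 OR 1 = 1
g5 = NOT g4 = NOT 1 = 0
g6 = p XOR g5 = 0 XOR 0 = 0
g7 = g1 XOR g6 = 1 XOR 0 = 1
g8 = g7 NAND g1 = 1 NAND 1 = 0
g9 = NOT g8 = NOT 0 = 1
So g9 = 1.

p=0, s=1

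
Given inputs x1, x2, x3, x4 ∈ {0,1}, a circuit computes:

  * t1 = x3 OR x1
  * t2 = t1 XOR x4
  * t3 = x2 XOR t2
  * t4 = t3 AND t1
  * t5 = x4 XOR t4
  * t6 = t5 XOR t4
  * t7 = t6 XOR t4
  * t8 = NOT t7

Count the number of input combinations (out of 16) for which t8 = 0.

8

t8 = NOT t7 must be 0, so t7 = 1.
t7 = t6 XOR t4 must be 1, so t6 and t4 differ.
Enumerating the 16 input combinations, 8 give t8 = 0 and 8 give t8 = 1.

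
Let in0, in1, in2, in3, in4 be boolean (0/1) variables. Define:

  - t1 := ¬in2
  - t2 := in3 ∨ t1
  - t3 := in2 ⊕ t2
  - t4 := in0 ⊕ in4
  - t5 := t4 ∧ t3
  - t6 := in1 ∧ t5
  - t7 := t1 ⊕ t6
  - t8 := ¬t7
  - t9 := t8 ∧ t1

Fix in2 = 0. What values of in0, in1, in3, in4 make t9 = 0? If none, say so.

Check with in2 = 0 and in0=1, in1=1, in3=1, in4=1:
t1 = ¬in2 = ¬0 = 1
t2 = in3 ∨ t1 = 1 ∨ 1 = 1
t3 = in2 ⊕ t2 = 0 ⊕ 1 = 1
t4 = in0 ⊕ in4 = 1 ⊕ 1 = 0
t5 = t4 ∧ t3 = 0 ∧ 1 = 0
t6 = in1 ∧ t5 = 1 ∧ 0 = 0
t7 = t1 ⊕ t6 = 1 ⊕ 0 = 1
t8 = ¬t7 = ¬1 = 0
t9 = t8 ∧ t1 = 0 ∧ 1 = 0
So t9 = 0.

in0=1, in1=1, in3=1, in4=1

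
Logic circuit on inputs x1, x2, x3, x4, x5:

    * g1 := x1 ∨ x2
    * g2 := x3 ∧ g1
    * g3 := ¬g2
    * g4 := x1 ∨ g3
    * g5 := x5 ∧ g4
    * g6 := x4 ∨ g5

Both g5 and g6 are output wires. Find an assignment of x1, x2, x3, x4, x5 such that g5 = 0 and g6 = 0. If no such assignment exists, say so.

x1=1, x2=0, x3=1, x4=0, x5=0

Check with x1=1, x2=0, x3=1, x4=0, x5=0:
g1 = x1 ∨ x2 = 1 ∨ 0 = 1
g2 = x3 ∧ g1 = 1 ∧ 1 = 1
g3 = ¬g2 = ¬1 = 0
g4 = x1 ∨ g3 = 1 ∨ 0 = 1
g5 = x5 ∧ g4 = 0 ∧ 1 = 0
g6 = x4 ∨ g5 = 0 ∨ 0 = 0
So g5 = 0 and g6 = 0.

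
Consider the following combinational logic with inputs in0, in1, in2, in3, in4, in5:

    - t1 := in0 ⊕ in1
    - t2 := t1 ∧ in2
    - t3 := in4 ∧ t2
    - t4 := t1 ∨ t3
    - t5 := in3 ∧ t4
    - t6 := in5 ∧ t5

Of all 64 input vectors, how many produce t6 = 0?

t6 = in5 ∧ t5 must be 0, so at least one of in5, t5 is 0.
Enumerating the 64 input combinations, 56 give t6 = 0 and 8 give t6 = 1.

56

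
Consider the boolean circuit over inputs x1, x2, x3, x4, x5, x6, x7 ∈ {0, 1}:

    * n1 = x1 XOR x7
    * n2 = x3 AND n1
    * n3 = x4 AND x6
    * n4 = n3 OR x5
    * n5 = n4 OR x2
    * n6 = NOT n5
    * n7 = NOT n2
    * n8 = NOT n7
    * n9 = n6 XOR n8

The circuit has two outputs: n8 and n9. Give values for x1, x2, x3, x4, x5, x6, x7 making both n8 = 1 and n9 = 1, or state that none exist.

x1=0, x2=1, x3=1, x4=0, x5=0, x6=1, x7=1

Check with x1=0, x2=1, x3=1, x4=0, x5=0, x6=1, x7=1:
n1 = x1 XOR x7 = 0 XOR 1 = 1
n2 = x3 AND n1 = 1 AND 1 = 1
n3 = x4 AND x6 = 0 AND 1 = 0
n4 = n3 OR x5 = 0 OR 0 = 0
n5 = n4 OR x2 = 0 OR 1 = 1
n6 = NOT n5 = NOT 1 = 0
n7 = NOT n2 = NOT 1 = 0
n8 = NOT n7 = NOT 0 = 1
n9 = n6 XOR n8 = 0 XOR 1 = 1
So n8 = 1 and n9 = 1.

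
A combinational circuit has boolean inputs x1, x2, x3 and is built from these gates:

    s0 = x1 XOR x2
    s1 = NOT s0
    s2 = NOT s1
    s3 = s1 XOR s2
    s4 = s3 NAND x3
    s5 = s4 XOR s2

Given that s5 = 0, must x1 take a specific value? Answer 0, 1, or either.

either

Both values of x1 occur among assignments with s5 = 0:
  x1=0: x1=0, x2=0, x3=1
  x1=1: x1=1, x2=0, x3=0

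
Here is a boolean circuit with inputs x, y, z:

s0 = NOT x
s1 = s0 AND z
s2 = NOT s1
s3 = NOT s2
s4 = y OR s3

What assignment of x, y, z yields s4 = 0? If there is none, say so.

Check with x=1 y=0 z=1:
s0 = NOT x = NOT 1 = 0
s1 = s0 AND z = 0 AND 1 = 0
s2 = NOT s1 = NOT 0 = 1
s3 = NOT s2 = NOT 1 = 0
s4 = y OR s3 = 0 OR 0 = 0
So s4 = 0 as required.

x=1 y=0 z=1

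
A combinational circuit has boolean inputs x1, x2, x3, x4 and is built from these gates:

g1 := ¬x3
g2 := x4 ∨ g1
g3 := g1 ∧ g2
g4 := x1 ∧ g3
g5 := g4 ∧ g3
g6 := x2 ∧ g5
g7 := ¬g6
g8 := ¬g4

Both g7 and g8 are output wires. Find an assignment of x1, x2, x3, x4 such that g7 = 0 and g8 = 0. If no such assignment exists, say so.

x1=1, x2=1, x3=0, x4=0

Check with x1=1, x2=1, x3=0, x4=0:
g1 = ¬x3 = ¬0 = 1
g2 = x4 ∨ g1 = 0 ∨ 1 = 1
g3 = g1 ∧ g2 = 1 ∧ 1 = 1
g4 = x1 ∧ g3 = 1 ∧ 1 = 1
g5 = g4 ∧ g3 = 1 ∧ 1 = 1
g6 = x2 ∧ g5 = 1 ∧ 1 = 1
g7 = ¬g6 = ¬1 = 0
g8 = ¬g4 = ¬1 = 0
So g7 = 0 and g8 = 0.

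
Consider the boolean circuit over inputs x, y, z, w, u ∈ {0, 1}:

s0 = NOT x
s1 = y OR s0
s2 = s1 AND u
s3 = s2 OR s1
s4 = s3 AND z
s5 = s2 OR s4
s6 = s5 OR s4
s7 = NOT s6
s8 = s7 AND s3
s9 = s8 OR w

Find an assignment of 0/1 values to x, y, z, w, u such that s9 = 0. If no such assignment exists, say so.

s9 = s8 OR w must be 0, so both s8 = 0 and w = 0.
s8 = s7 AND s3 must be 0, so at least one of s7, s3 is 0.
Check with x=0, y=0, z=1, w=0, u=0:
s0 = NOT x = NOT 0 = 1
s1 = y OR s0 = 0 OR 1 = 1
s2 = s1 AND u = 1 AND 0 = 0
s3 = s2 OR s1 = 0 OR 1 = 1
s4 = s3 AND z = 1 AND 1 = 1
s5 = s2 OR s4 = 0 OR 1 = 1
s6 = s5 OR s4 = 1 OR 1 = 1
s7 = NOT s6 = NOT 1 = 0
s8 = s7 AND s3 = 0 AND 1 = 0
s9 = s8 OR w = 0 OR 0 = 0
So s9 = 0 as required.

x=0, y=0, z=1, w=0, u=0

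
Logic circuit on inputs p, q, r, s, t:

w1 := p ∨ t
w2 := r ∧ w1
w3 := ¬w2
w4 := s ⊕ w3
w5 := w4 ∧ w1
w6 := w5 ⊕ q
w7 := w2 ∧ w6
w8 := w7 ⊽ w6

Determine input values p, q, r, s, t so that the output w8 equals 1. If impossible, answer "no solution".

p=1, q=0, r=0, s=1, t=1

w8 = w7 ⊽ w6 must be 1, so both w7 = 0 and w6 = 0.
w7 = w2 ∧ w6 must be 0, so at least one of w2, w6 is 0.
Check with p=1, q=0, r=0, s=1, t=1:
w1 = p ∨ t = 1 ∨ 1 = 1
w2 = r ∧ w1 = 0 ∧ 1 = 0
w3 = ¬w2 = ¬0 = 1
w4 = s ⊕ w3 = 1 ⊕ 1 = 0
w5 = w4 ∧ w1 = 0 ∧ 1 = 0
w6 = w5 ⊕ q = 0 ⊕ 0 = 0
w7 = w2 ∧ w6 = 0 ∧ 0 = 0
w8 = w7 ⊽ w6 = 0 ⊽ 0 = 1
So w8 = 1 as required.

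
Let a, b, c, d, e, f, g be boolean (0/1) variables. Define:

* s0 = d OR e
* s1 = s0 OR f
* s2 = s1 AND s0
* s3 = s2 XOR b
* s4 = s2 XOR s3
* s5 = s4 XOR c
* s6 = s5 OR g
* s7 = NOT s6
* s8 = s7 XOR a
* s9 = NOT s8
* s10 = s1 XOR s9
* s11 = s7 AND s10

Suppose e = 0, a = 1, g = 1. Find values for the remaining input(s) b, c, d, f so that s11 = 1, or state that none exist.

With e = 0, a = 1, g = 1 fixed, none of the 16 settings of b, c, d, f give s11 = 1.
For example, with b=1, c=1, d=0, f=1:
s0 = d OR e = 0 OR 0 = 0
s1 = s0 OR f = 0 OR 1 = 1
s2 = s1 AND s0 = 1 AND 0 = 0
s3 = s2 XOR b = 0 XOR 1 = 1
s4 = s2 XOR s3 = 0 XOR 1 = 1
s5 = s4 XOR c = 1 XOR 1 = 0
s6 = s5 OR g = 0 OR 1 = 1
s7 = NOT s6 = NOT 1 = 0
s8 = s7 XOR a = 0 XOR 1 = 1
s9 = NOT s8 = NOT 1 = 0
s10 = s1 XOR s9 = 1 XOR 0 = 1
s11 = s7 AND s10 = 0 AND 1 = 0
giving s11 = 0 ≠ 1.

no solution exists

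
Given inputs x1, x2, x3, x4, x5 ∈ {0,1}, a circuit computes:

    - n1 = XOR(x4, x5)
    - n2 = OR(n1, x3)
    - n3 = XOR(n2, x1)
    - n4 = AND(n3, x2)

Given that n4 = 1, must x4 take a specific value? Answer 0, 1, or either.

Both values of x4 occur among assignments with n4 = 1:
  x4=0: x1=0, x2=1, x3=0, x4=0, x5=1
  x4=1: x1=0, x2=1, x3=0, x4=1, x5=0

either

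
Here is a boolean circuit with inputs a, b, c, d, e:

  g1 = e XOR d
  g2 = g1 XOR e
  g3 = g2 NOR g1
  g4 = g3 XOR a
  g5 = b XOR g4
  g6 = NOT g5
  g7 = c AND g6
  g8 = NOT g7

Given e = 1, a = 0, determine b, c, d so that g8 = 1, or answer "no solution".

b=1, c=0, d=1

g8 = NOT g7 must be 1, so g7 = 0.
g7 = c AND g6 must be 0, so at least one of c, g6 is 0.
Check with e = 1, a = 0 and b=1, c=0, d=1:
g1 = e XOR d = 1 XOR 1 = 0
g2 = g1 XOR e = 0 XOR 1 = 1
g3 = g2 NOR g1 = 1 NOR 0 = 0
g4 = g3 XOR a = 0 XOR 0 = 0
g5 = b XOR g4 = 1 XOR 0 = 1
g6 = NOT g5 = NOT 1 = 0
g7 = c AND g6 = 0 AND 0 = 0
g8 = NOT g7 = NOT 0 = 1
So g8 = 1.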